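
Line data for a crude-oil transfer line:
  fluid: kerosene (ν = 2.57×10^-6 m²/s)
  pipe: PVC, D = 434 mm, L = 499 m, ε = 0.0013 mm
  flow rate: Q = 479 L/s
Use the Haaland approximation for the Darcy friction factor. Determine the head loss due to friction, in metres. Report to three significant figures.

h_f ≈ 7.92 m

V = 4Q/(πD²) = 4·0.479/(π·0.434²) = 3.238 m/s
Re = VD/ν = 3.238·0.434/2.57×10^-6 = 5.47×10^5 → turbulent
ε/D = 0.0013/434 = 3.00×10^-6
Haaland: f = 0.01289
h_f = f(L/D)V²/(2g) = 0.01289·(499/0.434)·3.238²/(2·9.81) = 7.920 m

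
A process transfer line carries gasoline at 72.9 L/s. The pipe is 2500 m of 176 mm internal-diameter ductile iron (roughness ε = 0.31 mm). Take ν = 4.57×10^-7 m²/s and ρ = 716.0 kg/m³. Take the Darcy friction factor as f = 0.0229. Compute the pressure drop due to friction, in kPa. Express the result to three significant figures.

Δp ≈ 1050 kPa

V = 4Q/(πD²) = 4·0.0729/(π·0.176²) = 2.996 m/s
h_f = f(L/D)V²/(2g) = 0.02290·(2500/0.176)·2.996²/(2·9.81) = 148.9 m
Δp = ρg·h_f = 716.0·9.81·148.9 = 1046 kPa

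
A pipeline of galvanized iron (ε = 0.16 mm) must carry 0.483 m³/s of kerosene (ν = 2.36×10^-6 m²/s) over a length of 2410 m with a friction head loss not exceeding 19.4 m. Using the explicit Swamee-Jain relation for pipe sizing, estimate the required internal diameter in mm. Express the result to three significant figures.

Swamee-Jain (Type III): D = 0.66·[ε^1.25·(LQ²/(gh_f))^4.75 + ν·Q^9.4·(L/(gh_f))^5.2]^0.04
LQ²/(gh_f) = 2.954; L/(gh_f) = 12.66
Term 1 = ε^1.25·(…)^4.75 = 0.00309; Term 2 = ν·Q^9.4·(…)^5.2 = 0.00137
D = 0.66·(0.00309 + 0.00137)^0.04 = 0.5315 m = 531 mm
Check: V = 2.18 m/s, Re = 4.90×10^5, f = 0.01640, h_f = 18.0 m ≈ 19.4 m ✓

D ≈ 531 mm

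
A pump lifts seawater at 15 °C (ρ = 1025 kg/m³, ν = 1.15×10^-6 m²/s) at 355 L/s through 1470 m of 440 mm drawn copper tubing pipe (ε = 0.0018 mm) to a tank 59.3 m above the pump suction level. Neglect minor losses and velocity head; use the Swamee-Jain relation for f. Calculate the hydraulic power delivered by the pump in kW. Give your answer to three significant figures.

P_hyd ≈ 251 kW

V = 4Q/(πD²) = 2.335 m/s; Re = 8.93×10^5; ε/D = 4.09×10^-6; f = 0.01193
h_f = f(L/D)V²/2g = 11.07 m
Total head H = z + h_f = 59.3 + 11.07 = 70.37 m
P_hyd = ρgQH = 1025·9.81·0.355·70.37 = 251.2 kW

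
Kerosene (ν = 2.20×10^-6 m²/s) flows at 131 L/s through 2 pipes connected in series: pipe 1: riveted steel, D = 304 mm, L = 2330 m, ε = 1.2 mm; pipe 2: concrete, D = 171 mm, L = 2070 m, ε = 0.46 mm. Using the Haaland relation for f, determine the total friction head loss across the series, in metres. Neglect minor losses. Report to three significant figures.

Pipe 1: V = 1.805 m/s, Re = 2.49×10^5, ε/D = 0.00395, f = 0.02877, h_1 = f(L/D)V²/2g = 36.61 m
Pipe 2: V = 5.704 m/s, Re = 4.43×10^5, ε/D = 0.00269, f = 0.02573, h_2 = f(L/D)V²/2g = 516.5 m
Series → Q common, losses add: H = Σh = 553.1 m

H ≈ 553 m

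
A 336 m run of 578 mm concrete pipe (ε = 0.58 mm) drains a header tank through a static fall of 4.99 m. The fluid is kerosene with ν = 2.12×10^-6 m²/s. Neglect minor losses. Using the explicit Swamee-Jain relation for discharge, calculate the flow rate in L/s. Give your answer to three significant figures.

Q ≈ 761 L/s

Swamee-Jain (Type II): Q = -0.965·√(gD⁵h_f/L)·ln[ε/(3.7D) + √(3.17ν²L/(gD³h_f))]
√(gD⁵h_f/L) = √(9.81·0.578⁵·4.99/336) = 0.09695
ε/(3.7D) = 2.71×10^-4; √(3.17ν²L/(gD³h_f)) = 2.25×10^-5
Q = -0.965·0.09695·ln(2.937×10^-4) = 0.7609 m³/s
Check: V = 2.90 m/s, Re = 7.91×10^5, f = 0.02013, h_f = 5.02 m ≈ 4.99 m ✓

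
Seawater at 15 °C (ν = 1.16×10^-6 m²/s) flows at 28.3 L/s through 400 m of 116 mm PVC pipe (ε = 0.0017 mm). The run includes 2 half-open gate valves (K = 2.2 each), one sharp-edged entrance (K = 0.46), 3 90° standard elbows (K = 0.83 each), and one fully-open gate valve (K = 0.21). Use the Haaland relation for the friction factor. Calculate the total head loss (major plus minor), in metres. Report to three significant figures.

V = 4Q/(πD²) = 2.678 m/s; V²/2g = 0.3655 m
Re = 2.68×10^5, ε/D = 1.47×10^-5 → f = 0.01476 (Haaland)
Major: h_f = f(L/D)·V²/2g = 0.01476·3448·0.3655 = 18.61 m
Minor: ΣK = 7.56; h_m = ΣK·V²/2g = 2.763 m
Total H_L = 18.61 + 2.763 = 21.37 m

H_L ≈ 21.4 m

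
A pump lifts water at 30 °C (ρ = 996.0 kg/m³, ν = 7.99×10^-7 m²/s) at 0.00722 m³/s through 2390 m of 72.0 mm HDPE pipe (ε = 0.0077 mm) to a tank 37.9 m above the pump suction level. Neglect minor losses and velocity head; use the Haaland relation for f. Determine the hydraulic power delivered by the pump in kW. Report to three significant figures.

P_hyd ≈ 8.99 kW

V = 4Q/(πD²) = 1.773 m/s; Re = 1.60×10^5; ε/D = 1.07×10^-4; f = 0.01684
h_f = f(L/D)V²/2g = 89.59 m
Total head H = z + h_f = 37.9 + 89.59 = 127.5 m
P_hyd = ρgQH = 996.0·9.81·0.00722·127.5 = 8.994 kW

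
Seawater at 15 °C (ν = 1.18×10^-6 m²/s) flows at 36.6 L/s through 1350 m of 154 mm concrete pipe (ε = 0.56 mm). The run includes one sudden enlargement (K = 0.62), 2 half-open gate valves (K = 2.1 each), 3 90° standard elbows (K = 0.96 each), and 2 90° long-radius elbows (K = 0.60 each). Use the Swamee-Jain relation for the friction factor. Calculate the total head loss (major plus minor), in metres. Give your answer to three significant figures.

H_L ≈ 50.5 m

V = 4Q/(πD²) = 1.965 m/s; V²/2g = 0.1968 m
Re = 2.56×10^5, ε/D = 0.00364 → f = 0.02826 (Swamee-Jain)
Major: h_f = f(L/D)·V²/2g = 0.02826·8766·0.1968 = 48.75 m
Minor: ΣK = 8.90; h_m = ΣK·V²/2g = 1.751 m
Total H_L = 48.75 + 1.751 = 50.50 m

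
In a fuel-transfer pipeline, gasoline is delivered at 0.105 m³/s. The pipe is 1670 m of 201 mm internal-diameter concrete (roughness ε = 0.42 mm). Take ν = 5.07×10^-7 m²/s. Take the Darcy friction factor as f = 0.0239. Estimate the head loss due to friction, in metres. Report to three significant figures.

V = 4Q/(πD²) = 4·0.105/(π·0.201²) = 3.309 m/s
h_f = f(L/D)V²/(2g) = 0.02390·(1670/0.201)·3.309²/(2·9.81) = 110.8 m

h_f ≈ 111 m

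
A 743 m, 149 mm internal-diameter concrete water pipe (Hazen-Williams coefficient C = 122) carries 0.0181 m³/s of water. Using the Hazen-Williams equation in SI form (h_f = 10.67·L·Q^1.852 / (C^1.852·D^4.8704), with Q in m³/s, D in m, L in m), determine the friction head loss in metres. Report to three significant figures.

h_f ≈ 6.84 m

h_f = 10.67·743·0.0181^1.852 / (122^1.852·0.149^4.8704) = 6.845 m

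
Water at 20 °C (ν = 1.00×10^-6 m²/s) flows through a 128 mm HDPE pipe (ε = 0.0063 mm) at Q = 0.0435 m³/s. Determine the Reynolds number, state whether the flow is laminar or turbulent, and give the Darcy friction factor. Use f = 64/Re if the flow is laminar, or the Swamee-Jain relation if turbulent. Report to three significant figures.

V = 4Q/(πD²) = 3.380 m/s
Re = VD/ν = 3.380·0.128/1.00×10^-6 = 4.33×10^5
Re > 4000 → turbulent; ε/D = 4.92×10^-5
Swamee-Jain: f = 0.01411

Re ≈ 4.33×10^5; turbulent; f ≈ 0.0141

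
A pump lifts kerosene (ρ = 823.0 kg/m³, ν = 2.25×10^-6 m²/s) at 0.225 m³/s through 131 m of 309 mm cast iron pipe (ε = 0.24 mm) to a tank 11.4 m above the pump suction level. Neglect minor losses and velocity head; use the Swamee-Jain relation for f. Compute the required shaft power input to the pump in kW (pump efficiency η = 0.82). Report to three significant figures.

V = 4Q/(πD²) = 3.000 m/s; Re = 4.12×10^5; ε/D = 7.77×10^-4; f = 0.01946
h_f = f(L/D)V²/2g = 3.786 m
Total head H = z + h_f = 11.4 + 3.786 = 15.19 m
P_hyd = ρgQH = 823.0·9.81·0.225·15.19 = 27.59 kW
P_shaft = P_hyd/η = 27.59/0.82 = 33.64 kW

P_shaft ≈ 33.6 kW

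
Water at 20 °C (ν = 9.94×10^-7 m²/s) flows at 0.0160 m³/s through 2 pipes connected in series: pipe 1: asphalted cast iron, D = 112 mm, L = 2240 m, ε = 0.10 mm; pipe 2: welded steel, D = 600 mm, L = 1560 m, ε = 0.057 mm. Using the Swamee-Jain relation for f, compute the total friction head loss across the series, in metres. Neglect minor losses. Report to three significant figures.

Pipe 1: V = 1.624 m/s, Re = 1.83×10^5, ε/D = 8.93×10^-4, f = 0.02088, h_1 = f(L/D)V²/2g = 56.14 m
Pipe 2: V = 0.05659 m/s, Re = 3.42×10^4, ε/D = 9.50×10^-5, f = 0.02298, h_2 = f(L/D)V²/2g = 0.009751 m
Series → Q common, losses add: H = Σh = 56.15 m

H ≈ 56.2 m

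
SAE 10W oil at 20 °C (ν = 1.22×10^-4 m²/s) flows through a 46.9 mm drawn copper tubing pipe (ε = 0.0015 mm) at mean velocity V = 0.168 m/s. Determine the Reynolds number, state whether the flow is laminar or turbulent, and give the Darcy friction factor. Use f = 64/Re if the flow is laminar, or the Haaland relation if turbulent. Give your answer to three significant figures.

Re = VD/ν = 0.1680·0.0469/1.22×10^-4 = 64.6
Re < 2300 → laminar → f = 64/Re = 0.9910

Re ≈ 64.6; laminar; f = 64/Re ≈ 0.991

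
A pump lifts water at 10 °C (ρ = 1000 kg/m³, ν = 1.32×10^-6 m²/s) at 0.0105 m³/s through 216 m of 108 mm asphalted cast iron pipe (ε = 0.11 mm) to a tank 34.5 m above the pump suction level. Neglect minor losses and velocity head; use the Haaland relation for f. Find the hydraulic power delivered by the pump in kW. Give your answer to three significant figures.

P_hyd ≈ 3.86 kW

V = 4Q/(πD²) = 1.146 m/s; Re = 9.38×10^4; ε/D = 0.00102; f = 0.02216
h_f = f(L/D)V²/2g = 2.967 m
Total head H = z + h_f = 34.5 + 2.967 = 37.47 m
P_hyd = ρgQH = 1000·9.81·0.0105·37.47 = 3.859 kW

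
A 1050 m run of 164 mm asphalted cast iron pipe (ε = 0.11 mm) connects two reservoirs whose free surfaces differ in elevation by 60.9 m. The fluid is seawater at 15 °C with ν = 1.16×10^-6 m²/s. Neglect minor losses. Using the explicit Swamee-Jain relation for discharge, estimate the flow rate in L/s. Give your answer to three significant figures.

Swamee-Jain (Type II): Q = -0.965·√(gD⁵h_f/L)·ln[ε/(3.7D) + √(3.17ν²L/(gD³h_f))]
√(gD⁵h_f/L) = √(9.81·0.164⁵·60.9/1050) = 0.008216
ε/(3.7D) = 1.81×10^-4; √(3.17ν²L/(gD³h_f)) = 4.12×10^-5
Q = -0.965·0.008216·ln(2.225×10^-4) = 0.06668 m³/s
Check: V = 3.16 m/s, Re = 4.46×10^5, f = 0.01886, h_f = 61.3 m ≈ 60.9 m ✓

Q ≈ 66.7 L/s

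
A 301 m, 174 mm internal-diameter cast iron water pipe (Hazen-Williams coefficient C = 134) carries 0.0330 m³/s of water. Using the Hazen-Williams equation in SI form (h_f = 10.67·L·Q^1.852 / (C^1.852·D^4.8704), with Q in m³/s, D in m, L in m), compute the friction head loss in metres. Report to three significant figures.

h_f = 10.67·301·0.0330^1.852 / (134^1.852·0.174^4.8704) = 3.330 m

h_f ≈ 3.33 m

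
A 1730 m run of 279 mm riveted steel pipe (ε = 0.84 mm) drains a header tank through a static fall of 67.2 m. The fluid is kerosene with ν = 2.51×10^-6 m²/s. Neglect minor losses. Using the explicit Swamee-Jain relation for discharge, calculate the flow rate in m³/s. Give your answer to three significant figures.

Q ≈ 0.173 m³/s

Swamee-Jain (Type II): Q = -0.965·√(gD⁵h_f/L)·ln[ε/(3.7D) + √(3.17ν²L/(gD³h_f))]
√(gD⁵h_f/L) = √(9.81·0.279⁵·67.2/1730) = 0.02538
ε/(3.7D) = 8.14×10^-4; √(3.17ν²L/(gD³h_f)) = 4.91×10^-5
Q = -0.965·0.02538·ln(8.628×10^-4) = 0.1728 m³/s
Check: V = 2.83 m/s, Re = 3.14×10^5, f = 0.02676, h_f = 67.6 m ≈ 67.2 m ✓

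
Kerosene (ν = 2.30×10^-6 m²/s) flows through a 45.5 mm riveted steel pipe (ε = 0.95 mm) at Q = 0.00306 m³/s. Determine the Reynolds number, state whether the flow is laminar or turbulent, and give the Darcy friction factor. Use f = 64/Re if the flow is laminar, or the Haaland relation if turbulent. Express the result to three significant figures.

V = 4Q/(πD²) = 1.882 m/s
Re = VD/ν = 1.882·0.0455/2.30×10^-6 = 3.72×10^4
Re > 4000 → turbulent; ε/D = 0.0209
Haaland: f = 0.05054

Re ≈ 3.72×10^4; turbulent; f ≈ 0.0505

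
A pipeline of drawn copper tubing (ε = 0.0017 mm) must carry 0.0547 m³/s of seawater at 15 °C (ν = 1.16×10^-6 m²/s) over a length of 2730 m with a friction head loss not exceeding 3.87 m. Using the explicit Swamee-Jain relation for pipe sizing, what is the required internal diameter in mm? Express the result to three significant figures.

Swamee-Jain (Type III): D = 0.66·[ε^1.25·(LQ²/(gh_f))^4.75 + ν·Q^9.4·(L/(gh_f))^5.2]^0.04
LQ²/(gh_f) = 0.2152; L/(gh_f) = 71.91
Term 1 = ε^1.25·(…)^4.75 = 4.16×10^-11; Term 2 = ν·Q^9.4·(…)^5.2 = 7.19×10^-9
D = 0.66·(4.16×10^-11 + 7.19×10^-9)^0.04 = 0.3118 m = 312 mm
Check: V = 0.716 m/s, Re = 1.93×10^5, f = 0.01570, h_f = 3.59 m ≈ 3.87 m ✓

D ≈ 312 mm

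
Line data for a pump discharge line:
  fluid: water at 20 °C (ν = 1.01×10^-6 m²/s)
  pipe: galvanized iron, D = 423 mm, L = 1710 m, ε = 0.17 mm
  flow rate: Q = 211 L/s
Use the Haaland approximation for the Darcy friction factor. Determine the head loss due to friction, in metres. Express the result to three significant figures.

h_f ≈ 7.77 m

V = 4Q/(πD²) = 4·0.211/(π·0.423²) = 1.501 m/s
Re = VD/ν = 1.501·0.423/1.01×10^-6 = 6.29×10^5 → turbulent
ε/D = 0.17/423 = 4.02×10^-4
Haaland: f = 0.01674
h_f = f(L/D)V²/(2g) = 0.01674·(1710/0.423)·1.501²/(2·9.81) = 7.774 m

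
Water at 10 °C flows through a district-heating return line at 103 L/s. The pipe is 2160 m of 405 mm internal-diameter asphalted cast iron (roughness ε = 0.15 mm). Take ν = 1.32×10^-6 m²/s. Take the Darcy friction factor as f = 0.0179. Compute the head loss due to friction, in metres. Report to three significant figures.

h_f ≈ 3.11 m

V = 4Q/(πD²) = 4·0.103/(π·0.405²) = 0.7995 m/s
h_f = f(L/D)V²/(2g) = 0.01790·(2160/0.405)·0.7995²/(2·9.81) = 3.110 m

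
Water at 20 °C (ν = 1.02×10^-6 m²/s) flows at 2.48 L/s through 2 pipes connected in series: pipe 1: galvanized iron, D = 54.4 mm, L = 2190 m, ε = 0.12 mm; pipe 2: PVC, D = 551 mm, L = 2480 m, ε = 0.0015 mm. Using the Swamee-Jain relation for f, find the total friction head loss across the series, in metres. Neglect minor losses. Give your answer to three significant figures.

Pipe 1: V = 1.067 m/s, Re = 5.69×10^4, ε/D = 0.00221, f = 0.02693, h_1 = f(L/D)V²/2g = 62.91 m
Pipe 2: V = 0.01040 m/s, Re = 5620, ε/D = 2.72×10^-6, f = 0.03654, h_2 = f(L/D)V²/2g = 9.068×10^-4 m
Series → Q common, losses add: H = Σh = 62.91 m

H ≈ 62.9 m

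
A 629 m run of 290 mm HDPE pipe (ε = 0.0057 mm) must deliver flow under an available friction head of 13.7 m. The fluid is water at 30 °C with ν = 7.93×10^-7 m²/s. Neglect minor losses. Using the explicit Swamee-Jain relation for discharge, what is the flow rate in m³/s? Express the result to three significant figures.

Swamee-Jain (Type II): Q = -0.965·√(gD⁵h_f/L)·ln[ε/(3.7D) + √(3.17ν²L/(gD³h_f))]
√(gD⁵h_f/L) = √(9.81·0.290⁵·13.7/629) = 0.02093
ε/(3.7D) = 5.31×10^-6; √(3.17ν²L/(gD³h_f)) = 1.96×10^-5
Q = -0.965·0.02093·ln(2.487×10^-5) = 0.2142 m³/s
Check: V = 3.24 m/s, Re = 1.19×10^6, f = 0.01180, h_f = 13.7 m ≈ 13.7 m ✓

Q ≈ 0.214 m³/s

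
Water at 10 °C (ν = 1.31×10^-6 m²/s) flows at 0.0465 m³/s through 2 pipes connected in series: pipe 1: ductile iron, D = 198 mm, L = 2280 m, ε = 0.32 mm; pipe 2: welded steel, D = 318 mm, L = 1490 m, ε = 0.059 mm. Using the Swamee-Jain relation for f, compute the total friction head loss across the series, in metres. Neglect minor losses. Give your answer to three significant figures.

Pipe 1: V = 1.510 m/s, Re = 2.28×10^5, ε/D = 0.00162, f = 0.02322, h_1 = f(L/D)V²/2g = 31.08 m
Pipe 2: V = 0.5855 m/s, Re = 1.42×10^5, ε/D = 1.86×10^-4, f = 0.01788, h_2 = f(L/D)V²/2g = 1.464 m
Series → Q common, losses add: H = Σh = 32.54 m

H ≈ 32.5 m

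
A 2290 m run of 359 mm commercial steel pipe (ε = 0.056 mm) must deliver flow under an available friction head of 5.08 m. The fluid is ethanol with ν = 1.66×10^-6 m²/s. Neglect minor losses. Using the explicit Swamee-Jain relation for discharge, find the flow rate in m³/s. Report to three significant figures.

Swamee-Jain (Type II): Q = -0.965·√(gD⁵h_f/L)·ln[ε/(3.7D) + √(3.17ν²L/(gD³h_f))]
√(gD⁵h_f/L) = √(9.81·0.359⁵·5.08/2290) = 0.01139
ε/(3.7D) = 4.22×10^-5; √(3.17ν²L/(gD³h_f)) = 9.31×10^-5
Q = -0.965·0.01139·ln(1.353×10^-4) = 0.09792 m³/s
Check: V = 0.967 m/s, Re = 2.09×10^5, f = 0.01671, h_f = 5.08 m ≈ 5.08 m ✓

Q ≈ 0.0979 m³/s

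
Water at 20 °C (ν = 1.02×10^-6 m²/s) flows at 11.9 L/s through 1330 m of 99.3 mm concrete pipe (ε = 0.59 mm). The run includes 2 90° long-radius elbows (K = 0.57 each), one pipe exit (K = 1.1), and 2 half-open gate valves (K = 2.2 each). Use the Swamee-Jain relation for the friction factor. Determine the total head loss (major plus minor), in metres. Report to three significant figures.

V = 4Q/(πD²) = 1.537 m/s; V²/2g = 0.1203 m
Re = 1.50×10^5, ε/D = 0.00594 → f = 0.03279 (Swamee-Jain)
Major: h_f = f(L/D)·V²/2g = 0.03279·13394·0.1203 = 52.84 m
Minor: ΣK = 6.64; h_m = ΣK·V²/2g = 0.7991 m
Total H_L = 52.84 + 0.7991 = 53.64 m

H_L ≈ 53.6 m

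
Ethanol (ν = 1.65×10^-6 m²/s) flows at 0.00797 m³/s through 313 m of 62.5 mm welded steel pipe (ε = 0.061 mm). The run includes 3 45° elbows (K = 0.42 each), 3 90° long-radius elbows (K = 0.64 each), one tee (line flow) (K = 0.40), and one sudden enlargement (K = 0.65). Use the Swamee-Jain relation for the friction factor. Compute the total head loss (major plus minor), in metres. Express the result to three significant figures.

H_L ≈ 39.9 m

V = 4Q/(πD²) = 2.598 m/s; V²/2g = 0.3440 m
Re = 9.84×10^4, ε/D = 9.76×10^-4 → f = 0.02229 (Swamee-Jain)
Major: h_f = f(L/D)·V²/2g = 0.02229·5008·0.3440 = 38.40 m
Minor: ΣK = 4.23; h_m = ΣK·V²/2g = 1.455 m
Total H_L = 38.40 + 1.455 = 39.86 m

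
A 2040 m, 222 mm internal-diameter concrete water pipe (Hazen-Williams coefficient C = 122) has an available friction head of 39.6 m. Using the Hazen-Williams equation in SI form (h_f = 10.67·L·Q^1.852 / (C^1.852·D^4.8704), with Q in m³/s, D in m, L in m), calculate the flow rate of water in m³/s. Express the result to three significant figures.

Rearranging: Q = [h_f·C^1.852·D^4.8704 / (10.67·L)]^(1/1.852)
Q = [39.6·122^1.852·0.222^4.8704 / (10.67·2040)]^0.540 = 0.07724 m³/s

Q ≈ 0.0772 m³/s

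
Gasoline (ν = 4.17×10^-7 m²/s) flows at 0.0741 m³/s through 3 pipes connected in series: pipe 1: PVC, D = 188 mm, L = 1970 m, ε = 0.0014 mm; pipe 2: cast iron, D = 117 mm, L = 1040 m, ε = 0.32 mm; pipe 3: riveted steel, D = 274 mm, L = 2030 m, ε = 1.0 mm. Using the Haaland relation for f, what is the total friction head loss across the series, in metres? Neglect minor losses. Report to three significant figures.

Pipe 1: V = 2.669 m/s, Re = 1.20×10^6, ε/D = 7.45×10^-6, f = 0.01138, h_1 = f(L/D)V²/2g = 43.32 m
Pipe 2: V = 6.892 m/s, Re = 1.93×10^6, ε/D = 0.00274, f = 0.02562, h_2 = f(L/D)V²/2g = 551.3 m
Pipe 3: V = 1.257 m/s, Re = 8.26×10^5, ε/D = 0.00365, f = 0.02785, h_3 = f(L/D)V²/2g = 16.61 m
Series → Q common, losses add: H = Σh = 611.2 m

H ≈ 611 m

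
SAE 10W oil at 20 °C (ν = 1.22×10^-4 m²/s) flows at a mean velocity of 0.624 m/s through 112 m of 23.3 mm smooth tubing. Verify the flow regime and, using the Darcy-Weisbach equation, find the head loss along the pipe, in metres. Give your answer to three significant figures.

Re = VD/ν = 0.624·0.02330/1.22×10^-4 = 119 → laminar (Re < 2300)
f = 64/Re = 0.5370
h_f = f(L/D)V²/(2g) = 0.5370·(112/0.02330)·0.624²/(2·9.81) = 51.23 m

h_f ≈ 51.2 m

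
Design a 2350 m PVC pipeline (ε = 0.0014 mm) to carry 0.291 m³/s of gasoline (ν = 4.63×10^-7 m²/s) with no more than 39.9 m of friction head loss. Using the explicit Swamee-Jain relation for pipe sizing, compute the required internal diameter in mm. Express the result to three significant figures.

D ≈ 337 mm

Swamee-Jain (Type III): D = 0.66·[ε^1.25·(LQ²/(gh_f))^4.75 + ν·Q^9.4·(L/(gh_f))^5.2]^0.04
LQ²/(gh_f) = 0.5084; L/(gh_f) = 6.004
Term 1 = ε^1.25·(…)^4.75 = 1.94×10^-9; Term 2 = ν·Q^9.4·(…)^5.2 = 4.72×10^-8
D = 0.66·(1.94×10^-9 + 4.72×10^-8)^0.04 = 0.3367 m = 337 mm
Check: V = 3.27 m/s, Re = 2.38×10^6, f = 0.01026, h_f = 39.0 m ≈ 39.9 m ✓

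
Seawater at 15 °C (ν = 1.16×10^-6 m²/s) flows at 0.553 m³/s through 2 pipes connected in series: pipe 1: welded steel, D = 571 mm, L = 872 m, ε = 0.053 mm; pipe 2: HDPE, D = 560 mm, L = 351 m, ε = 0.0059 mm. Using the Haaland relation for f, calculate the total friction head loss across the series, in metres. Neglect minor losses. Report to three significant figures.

H ≈ 6.65 m

Pipe 1: V = 2.160 m/s, Re = 1.06×10^6, ε/D = 9.28×10^-5, f = 0.01315, h_1 = f(L/D)V²/2g = 4.774 m
Pipe 2: V = 2.245 m/s, Re = 1.08×10^6, ε/D = 1.05×10^-5, f = 0.01163, h_2 = f(L/D)V²/2g = 1.873 m
Series → Q common, losses add: H = Σh = 6.648 m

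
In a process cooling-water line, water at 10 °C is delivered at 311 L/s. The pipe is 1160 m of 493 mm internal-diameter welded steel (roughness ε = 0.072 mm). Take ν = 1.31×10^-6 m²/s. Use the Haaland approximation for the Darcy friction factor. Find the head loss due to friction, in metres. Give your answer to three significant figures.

V = 4Q/(πD²) = 4·0.311/(π·0.493²) = 1.629 m/s
Re = VD/ν = 1.629·0.493/1.31×10^-6 = 6.13×10^5 → turbulent
ε/D = 0.072/493 = 1.46×10^-4
Haaland: f = 0.01448
h_f = f(L/D)V²/(2g) = 0.01448·(1160/0.493)·1.629²/(2·9.81) = 4.610 m

h_f ≈ 4.61 m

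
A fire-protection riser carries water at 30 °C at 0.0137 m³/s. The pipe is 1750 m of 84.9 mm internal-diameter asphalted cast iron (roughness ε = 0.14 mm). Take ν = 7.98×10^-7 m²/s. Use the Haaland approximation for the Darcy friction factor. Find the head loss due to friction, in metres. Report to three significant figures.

V = 4Q/(πD²) = 4·0.0137/(π·0.0849²) = 2.420 m/s
Re = VD/ν = 2.420·0.0849/7.98×10^-7 = 2.57×10^5 → turbulent
ε/D = 0.14/84.9 = 0.00165
Haaland: f = 0.02301
h_f = f(L/D)V²/(2g) = 0.02301·(1750/0.0849)·2.420²/(2·9.81) = 141.6 m

h_f ≈ 142 m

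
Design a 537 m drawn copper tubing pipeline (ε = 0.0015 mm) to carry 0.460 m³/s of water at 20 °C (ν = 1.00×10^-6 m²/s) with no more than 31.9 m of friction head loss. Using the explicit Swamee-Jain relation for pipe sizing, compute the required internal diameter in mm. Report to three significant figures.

Swamee-Jain (Type III): D = 0.66·[ε^1.25·(LQ²/(gh_f))^4.75 + ν·Q^9.4·(L/(gh_f))^5.2]^0.04
LQ²/(gh_f) = 0.3631; L/(gh_f) = 1.716
Term 1 = ε^1.25·(…)^4.75 = 4.27×10^-10; Term 2 = ν·Q^9.4·(…)^5.2 = 1.12×10^-8
D = 0.66·(4.27×10^-10 + 1.12×10^-8)^0.04 = 0.3178 m = 318 mm
Check: V = 5.80 m/s, Re = 1.84×10^6, f = 0.01067, h_f = 30.9 m ≈ 31.9 m ✓

D ≈ 318 mm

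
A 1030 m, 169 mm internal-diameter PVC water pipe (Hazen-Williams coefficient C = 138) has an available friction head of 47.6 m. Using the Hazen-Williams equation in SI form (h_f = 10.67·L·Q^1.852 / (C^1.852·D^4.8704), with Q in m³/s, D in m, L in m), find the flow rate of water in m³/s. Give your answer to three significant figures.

Q ≈ 0.0681 m³/s

Rearranging: Q = [h_f·C^1.852·D^4.8704 / (10.67·L)]^(1/1.852)
Q = [47.6·138^1.852·0.169^4.8704 / (10.67·1030)]^0.540 = 0.06811 m³/s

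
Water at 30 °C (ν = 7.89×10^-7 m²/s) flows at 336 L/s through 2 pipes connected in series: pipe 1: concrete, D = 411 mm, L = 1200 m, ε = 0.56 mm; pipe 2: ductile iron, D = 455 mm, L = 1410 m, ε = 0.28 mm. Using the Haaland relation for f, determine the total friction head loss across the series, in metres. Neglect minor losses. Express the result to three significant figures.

Pipe 1: V = 2.533 m/s, Re = 1.32×10^6, ε/D = 0.00136, f = 0.02141, h_1 = f(L/D)V²/2g = 20.43 m
Pipe 2: V = 2.066 m/s, Re = 1.19×10^6, ε/D = 6.15×10^-4, f = 0.01786, h_2 = f(L/D)V²/2g = 12.05 m
Series → Q common, losses add: H = Σh = 32.48 m

H ≈ 32.5 m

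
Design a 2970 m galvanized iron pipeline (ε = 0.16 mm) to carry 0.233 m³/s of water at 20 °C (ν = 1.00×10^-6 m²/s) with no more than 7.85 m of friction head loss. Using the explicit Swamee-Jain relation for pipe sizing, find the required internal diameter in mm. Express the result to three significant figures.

D ≈ 496 mm

Swamee-Jain (Type III): D = 0.66·[ε^1.25·(LQ²/(gh_f))^4.75 + ν·Q^9.4·(L/(gh_f))^5.2]^0.04
LQ²/(gh_f) = 2.094; L/(gh_f) = 38.57
Term 1 = ε^1.25·(…)^4.75 = 6.02×10^-4; Term 2 = ν·Q^9.4·(…)^5.2 = 2.00×10^-4
D = 0.66·(6.02×10^-4 + 2.00×10^-4)^0.04 = 0.4963 m = 496 mm
Check: V = 1.20 m/s, Re = 5.98×10^5, f = 0.01636, h_f = 7.24 m ≈ 7.85 m ✓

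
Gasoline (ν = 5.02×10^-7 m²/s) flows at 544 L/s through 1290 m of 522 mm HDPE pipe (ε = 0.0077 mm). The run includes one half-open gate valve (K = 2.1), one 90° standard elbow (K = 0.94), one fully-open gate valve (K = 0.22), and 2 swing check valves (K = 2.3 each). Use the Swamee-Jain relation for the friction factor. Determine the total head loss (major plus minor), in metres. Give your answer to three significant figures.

V = 4Q/(πD²) = 2.542 m/s; V²/2g = 0.3293 m
Re = 2.64×10^6, ε/D = 1.48×10^-5 → f = 0.01054 (Swamee-Jain)
Major: h_f = f(L/D)·V²/2g = 0.01054·2471·0.3293 = 8.582 m
Minor: ΣK = 7.86; h_m = ΣK·V²/2g = 2.589 m
Total H_L = 8.582 + 2.589 = 11.17 m

H_L ≈ 11.2 m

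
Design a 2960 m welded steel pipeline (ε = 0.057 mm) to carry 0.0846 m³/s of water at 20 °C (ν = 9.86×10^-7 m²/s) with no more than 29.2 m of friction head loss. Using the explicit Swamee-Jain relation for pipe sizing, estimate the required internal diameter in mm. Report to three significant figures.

D ≈ 252 mm

Swamee-Jain (Type III): D = 0.66·[ε^1.25·(LQ²/(gh_f))^4.75 + ν·Q^9.4·(L/(gh_f))^5.2]^0.04
LQ²/(gh_f) = 0.07396; L/(gh_f) = 10.33
Term 1 = ε^1.25·(…)^4.75 = 2.10×10^-11; Term 2 = ν·Q^9.4·(…)^5.2 = 1.53×10^-11
D = 0.66·(2.10×10^-11 + 1.53×10^-11)^0.04 = 0.2523 m = 252 mm
Check: V = 1.69 m/s, Re = 4.33×10^5, f = 0.01594, h_f = 27.3 m ≈ 29.2 m ✓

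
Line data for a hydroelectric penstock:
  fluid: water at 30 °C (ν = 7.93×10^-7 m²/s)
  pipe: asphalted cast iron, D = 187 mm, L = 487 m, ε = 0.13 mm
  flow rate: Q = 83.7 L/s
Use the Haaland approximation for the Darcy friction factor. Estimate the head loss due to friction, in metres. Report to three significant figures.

V = 4Q/(πD²) = 4·0.0837/(π·0.187²) = 3.048 m/s
Re = VD/ν = 3.048·0.187/7.93×10^-7 = 7.19×10^5 → turbulent
ε/D = 0.13/187 = 6.95×10^-4
Haaland: f = 0.01852
h_f = f(L/D)V²/(2g) = 0.01852·(487/0.187)·3.048²/(2·9.81) = 22.83 m

h_f ≈ 22.8 m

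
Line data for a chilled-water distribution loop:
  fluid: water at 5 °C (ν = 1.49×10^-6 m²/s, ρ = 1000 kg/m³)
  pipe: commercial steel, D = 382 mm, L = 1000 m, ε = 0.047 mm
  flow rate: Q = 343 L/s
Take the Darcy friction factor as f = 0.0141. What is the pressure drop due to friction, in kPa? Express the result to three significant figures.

V = 4Q/(πD²) = 4·0.343/(π·0.382²) = 2.993 m/s
h_f = f(L/D)V²/(2g) = 0.01410·(1000/0.382)·2.993²/(2·9.81) = 16.85 m
Δp = ρg·h_f = 1000·9.81·16.85 = 165.3 kPa

Δp ≈ 165 kPa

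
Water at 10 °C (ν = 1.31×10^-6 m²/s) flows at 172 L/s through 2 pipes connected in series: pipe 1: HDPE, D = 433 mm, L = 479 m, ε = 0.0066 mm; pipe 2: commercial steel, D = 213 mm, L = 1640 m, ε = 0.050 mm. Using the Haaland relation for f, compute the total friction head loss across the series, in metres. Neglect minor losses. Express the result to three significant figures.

Pipe 1: V = 1.168 m/s, Re = 3.86×10^5, ε/D = 1.52×10^-5, f = 0.01384, h_1 = f(L/D)V²/2g = 1.064 m
Pipe 2: V = 4.827 m/s, Re = 7.85×10^5, ε/D = 2.35×10^-4, f = 0.01516, h_2 = f(L/D)V²/2g = 138.6 m
Series → Q common, losses add: H = Σh = 139.6 m

H ≈ 140 m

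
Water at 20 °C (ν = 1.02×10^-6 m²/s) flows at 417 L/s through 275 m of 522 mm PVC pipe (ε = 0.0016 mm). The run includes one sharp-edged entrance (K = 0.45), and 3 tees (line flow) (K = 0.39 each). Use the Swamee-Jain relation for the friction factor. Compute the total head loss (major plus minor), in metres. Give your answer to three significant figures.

H_L ≈ 1.51 m

V = 4Q/(πD²) = 1.949 m/s; V²/2g = 0.1935 m
Re = 9.97×10^5, ε/D = 3.07×10^-6 → f = 0.01169 (Swamee-Jain)
Major: h_f = f(L/D)·V²/2g = 0.01169·526.8·0.1935 = 1.192 m
Minor: ΣK = 1.62; h_m = ΣK·V²/2g = 0.3135 m
Total H_L = 1.192 + 0.3135 = 1.505 m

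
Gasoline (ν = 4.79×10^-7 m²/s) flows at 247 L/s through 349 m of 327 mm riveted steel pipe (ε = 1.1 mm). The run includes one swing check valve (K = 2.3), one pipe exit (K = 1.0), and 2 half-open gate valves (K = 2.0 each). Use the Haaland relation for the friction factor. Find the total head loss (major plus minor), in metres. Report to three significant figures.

V = 4Q/(πD²) = 2.941 m/s; V²/2g = 0.4409 m
Re = 2.01×10^6, ε/D = 0.00336 → f = 0.02714 (Haaland)
Major: h_f = f(L/D)·V²/2g = 0.02714·1067·0.4409 = 12.77 m
Minor: ΣK = 7.30; h_m = ΣK·V²/2g = 3.218 m
Total H_L = 12.77 + 3.218 = 15.99 m

H_L ≈ 16.0 m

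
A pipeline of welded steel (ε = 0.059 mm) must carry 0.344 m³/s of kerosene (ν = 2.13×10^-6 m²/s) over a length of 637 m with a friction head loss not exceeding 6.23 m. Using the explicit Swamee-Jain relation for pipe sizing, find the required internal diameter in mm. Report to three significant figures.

D ≈ 437 mm

Swamee-Jain (Type III): D = 0.66·[ε^1.25·(LQ²/(gh_f))^4.75 + ν·Q^9.4·(L/(gh_f))^5.2]^0.04
LQ²/(gh_f) = 1.233; L/(gh_f) = 10.42
Term 1 = ε^1.25·(…)^4.75 = 1.40×10^-5; Term 2 = ν·Q^9.4·(…)^5.2 = 1.84×10^-5
D = 0.66·(1.40×10^-5 + 1.84×10^-5)^0.04 = 0.4365 m = 437 mm
Check: V = 2.30 m/s, Re = 4.71×10^5, f = 0.01495, h_f = 5.88 m ≈ 6.23 m ✓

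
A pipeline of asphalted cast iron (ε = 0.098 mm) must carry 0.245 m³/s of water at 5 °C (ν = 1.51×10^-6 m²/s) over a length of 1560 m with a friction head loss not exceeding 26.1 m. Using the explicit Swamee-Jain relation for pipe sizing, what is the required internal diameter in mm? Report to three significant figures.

D ≈ 348 mm

Swamee-Jain (Type III): D = 0.66·[ε^1.25·(LQ²/(gh_f))^4.75 + ν·Q^9.4·(L/(gh_f))^5.2]^0.04
LQ²/(gh_f) = 0.3657; L/(gh_f) = 6.093
Term 1 = ε^1.25·(…)^4.75 = 8.20×10^-8; Term 2 = ν·Q^9.4·(…)^5.2 = 3.30×10^-8
D = 0.66·(8.20×10^-8 + 3.30×10^-8)^0.04 = 0.3483 m = 348 mm
Check: V = 2.57 m/s, Re = 5.93×10^5, f = 0.01604, h_f = 24.2 m ≈ 26.1 m ✓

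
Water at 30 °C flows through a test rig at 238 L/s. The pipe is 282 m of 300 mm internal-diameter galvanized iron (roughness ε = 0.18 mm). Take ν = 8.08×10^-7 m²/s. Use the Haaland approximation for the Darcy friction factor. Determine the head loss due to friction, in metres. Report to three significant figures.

h_f ≈ 9.64 m

V = 4Q/(πD²) = 4·0.238/(π·0.300²) = 3.367 m/s
Re = VD/ν = 3.367·0.300/8.08×10^-7 = 1.25×10^6 → turbulent
ε/D = 0.18/300 = 6.00×10^-4
Haaland: f = 0.01775
h_f = f(L/D)V²/(2g) = 0.01775·(282/0.300)·3.367²/(2·9.81) = 9.641 m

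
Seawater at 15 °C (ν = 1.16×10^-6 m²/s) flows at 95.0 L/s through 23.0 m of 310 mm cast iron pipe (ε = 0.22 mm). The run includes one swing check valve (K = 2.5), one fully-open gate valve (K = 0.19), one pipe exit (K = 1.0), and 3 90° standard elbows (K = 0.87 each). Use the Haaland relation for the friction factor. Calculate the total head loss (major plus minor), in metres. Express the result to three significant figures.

H_L ≈ 0.623 m

V = 4Q/(πD²) = 1.259 m/s; V²/2g = 0.08075 m
Re = 3.36×10^5, ε/D = 7.10×10^-4 → f = 0.01909 (Haaland)
Major: h_f = f(L/D)·V²/2g = 0.01909·74.19·0.08075 = 0.1144 m
Minor: ΣK = 6.30; h_m = ΣK·V²/2g = 0.5087 m
Total H_L = 0.1144 + 0.5087 = 0.6231 m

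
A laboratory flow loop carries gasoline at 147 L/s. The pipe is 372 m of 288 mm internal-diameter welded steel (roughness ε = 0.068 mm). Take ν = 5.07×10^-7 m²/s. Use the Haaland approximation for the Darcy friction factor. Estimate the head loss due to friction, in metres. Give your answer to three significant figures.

V = 4Q/(πD²) = 4·0.147/(π·0.288²) = 2.257 m/s
Re = VD/ν = 2.257·0.288/5.07×10^-7 = 1.28×10^6 → turbulent
ε/D = 0.068/288 = 2.36×10^-4
Haaland: f = 0.01483
h_f = f(L/D)V²/(2g) = 0.01483·(372/0.288)·2.257²/(2·9.81) = 4.972 m

h_f ≈ 4.97 m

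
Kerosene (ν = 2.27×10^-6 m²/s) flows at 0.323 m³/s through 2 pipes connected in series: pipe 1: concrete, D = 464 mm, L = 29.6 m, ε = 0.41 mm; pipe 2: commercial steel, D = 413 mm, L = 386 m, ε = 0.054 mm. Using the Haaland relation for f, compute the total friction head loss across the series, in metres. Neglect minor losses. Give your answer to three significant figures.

H ≈ 4.33 m

Pipe 1: V = 1.910 m/s, Re = 3.90×10^5, ε/D = 8.84×10^-4, f = 0.01982, h_1 = f(L/D)V²/2g = 0.2351 m
Pipe 2: V = 2.411 m/s, Re = 4.39×10^5, ε/D = 1.31×10^-4, f = 0.01480, h_2 = f(L/D)V²/2g = 4.100 m
Series → Q common, losses add: H = Σh = 4.335 m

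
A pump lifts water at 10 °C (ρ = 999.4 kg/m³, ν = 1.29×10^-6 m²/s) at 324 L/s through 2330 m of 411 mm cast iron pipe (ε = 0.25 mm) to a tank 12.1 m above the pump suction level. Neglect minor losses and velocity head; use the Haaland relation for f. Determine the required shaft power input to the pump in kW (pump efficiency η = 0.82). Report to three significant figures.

V = 4Q/(πD²) = 2.442 m/s; Re = 7.78×10^5; ε/D = 6.08×10^-4; f = 0.01798
h_f = f(L/D)V²/2g = 30.98 m
Total head H = z + h_f = 12.1 + 30.98 = 43.08 m
P_hyd = ρgQH = 999.4·9.81·0.324·43.08 = 136.9 kW
P_shaft = P_hyd/η = 136.9/0.82 = 166.9 kW

P_shaft ≈ 167 kW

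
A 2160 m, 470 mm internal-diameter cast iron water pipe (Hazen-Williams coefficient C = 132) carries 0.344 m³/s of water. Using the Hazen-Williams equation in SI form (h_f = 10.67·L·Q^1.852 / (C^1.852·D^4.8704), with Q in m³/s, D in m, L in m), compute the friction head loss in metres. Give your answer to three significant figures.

h_f ≈ 14.9 m

h_f = 10.67·2160·0.344^1.852 / (132^1.852·0.470^4.8704) = 14.93 m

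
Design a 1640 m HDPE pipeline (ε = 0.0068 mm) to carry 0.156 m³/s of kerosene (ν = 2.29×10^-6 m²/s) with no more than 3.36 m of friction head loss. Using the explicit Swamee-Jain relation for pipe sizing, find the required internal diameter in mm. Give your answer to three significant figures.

D ≈ 440 mm

Swamee-Jain (Type III): D = 0.66·[ε^1.25·(LQ²/(gh_f))^4.75 + ν·Q^9.4·(L/(gh_f))^5.2]^0.04
LQ²/(gh_f) = 1.211; L/(gh_f) = 49.75
Term 1 = ε^1.25·(…)^4.75 = 8.62×10^-7; Term 2 = ν·Q^9.4·(…)^5.2 = 3.97×10^-5
D = 0.66·(8.62×10^-7 + 3.97×10^-5)^0.04 = 0.4404 m = 440 mm
Check: V = 1.02 m/s, Re = 1.97×10^5, f = 0.01572, h_f = 3.13 m ≈ 3.36 m ✓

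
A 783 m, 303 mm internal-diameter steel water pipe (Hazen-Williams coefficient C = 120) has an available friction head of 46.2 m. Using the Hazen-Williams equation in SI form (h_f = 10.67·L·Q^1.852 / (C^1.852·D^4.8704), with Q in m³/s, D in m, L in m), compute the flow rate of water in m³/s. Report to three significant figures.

Q ≈ 0.314 m³/s

Rearranging: Q = [h_f·C^1.852·D^4.8704 / (10.67·L)]^(1/1.852)
Q = [46.2·120^1.852·0.303^4.8704 / (10.67·783)]^0.540 = 0.3138 m³/s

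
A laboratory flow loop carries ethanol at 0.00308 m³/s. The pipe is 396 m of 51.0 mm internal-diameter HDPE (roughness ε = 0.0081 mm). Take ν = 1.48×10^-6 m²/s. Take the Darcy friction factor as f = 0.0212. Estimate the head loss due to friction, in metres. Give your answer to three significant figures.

V = 4Q/(πD²) = 4·0.00308/(π·0.0510²) = 1.508 m/s
h_f = f(L/D)V²/(2g) = 0.02120·(396/0.0510)·1.508²/(2·9.81) = 19.07 m

h_f ≈ 19.1 m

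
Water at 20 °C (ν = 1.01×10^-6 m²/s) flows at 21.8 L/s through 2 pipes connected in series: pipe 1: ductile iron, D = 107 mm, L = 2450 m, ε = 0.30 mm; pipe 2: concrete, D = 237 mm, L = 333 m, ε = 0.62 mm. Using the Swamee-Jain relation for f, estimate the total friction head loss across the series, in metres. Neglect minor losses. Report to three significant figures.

H ≈ 181 m

Pipe 1: V = 2.424 m/s, Re = 2.57×10^5, ε/D = 0.00280, f = 0.02639, h_1 = f(L/D)V²/2g = 181.0 m
Pipe 2: V = 0.4942 m/s, Re = 1.16×10^5, ε/D = 0.00262, f = 0.02666, h_2 = f(L/D)V²/2g = 0.4661 m
Series → Q common, losses add: H = Σh = 181.5 m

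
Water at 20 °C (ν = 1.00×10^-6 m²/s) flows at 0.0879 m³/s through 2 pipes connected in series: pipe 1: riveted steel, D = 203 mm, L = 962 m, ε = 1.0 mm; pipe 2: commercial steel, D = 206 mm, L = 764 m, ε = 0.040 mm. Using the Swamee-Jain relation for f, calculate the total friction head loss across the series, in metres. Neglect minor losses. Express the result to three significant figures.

H ≈ 74.5 m

Pipe 1: V = 2.716 m/s, Re = 5.51×10^5, ε/D = 0.00493, f = 0.03050, h_1 = f(L/D)V²/2g = 54.33 m
Pipe 2: V = 2.637 m/s, Re = 5.43×10^5, ε/D = 1.94×10^-4, f = 0.01535, h_2 = f(L/D)V²/2g = 20.18 m
Series → Q common, losses add: H = Σh = 74.51 m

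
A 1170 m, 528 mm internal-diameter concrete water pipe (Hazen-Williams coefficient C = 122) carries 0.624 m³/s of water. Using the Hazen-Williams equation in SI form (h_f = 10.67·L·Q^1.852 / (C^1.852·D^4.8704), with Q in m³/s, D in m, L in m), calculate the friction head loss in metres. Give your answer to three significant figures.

h_f = 10.67·1170·0.624^1.852 / (122^1.852·0.528^4.8704) = 15.99 m

h_f ≈ 16.0 m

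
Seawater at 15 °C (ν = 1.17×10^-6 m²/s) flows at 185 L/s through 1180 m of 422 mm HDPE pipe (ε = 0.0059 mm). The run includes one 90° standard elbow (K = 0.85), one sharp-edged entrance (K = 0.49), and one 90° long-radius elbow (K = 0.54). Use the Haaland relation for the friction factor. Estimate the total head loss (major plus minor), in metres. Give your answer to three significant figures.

H_L ≈ 3.49 m

V = 4Q/(πD²) = 1.323 m/s; V²/2g = 0.08917 m
Re = 4.77×10^5, ε/D = 1.40×10^-5 → f = 0.01333 (Haaland)
Major: h_f = f(L/D)·V²/2g = 0.01333·2796·0.08917 = 3.324 m
Minor: ΣK = 1.88; h_m = ΣK·V²/2g = 0.1676 m
Total H_L = 3.324 + 0.1676 = 3.491 m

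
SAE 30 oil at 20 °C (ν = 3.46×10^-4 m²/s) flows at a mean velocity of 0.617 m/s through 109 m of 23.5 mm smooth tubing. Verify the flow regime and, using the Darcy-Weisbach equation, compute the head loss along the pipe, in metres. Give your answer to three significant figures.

h_f ≈ 137 m

Re = VD/ν = 0.617·0.02350/3.46×10^-4 = 41.9 → laminar (Re < 2300)
f = 64/Re = 1.527
h_f = f(L/D)V²/(2g) = 1.527·(109/0.02350)·0.617²/(2·9.81) = 137.4 m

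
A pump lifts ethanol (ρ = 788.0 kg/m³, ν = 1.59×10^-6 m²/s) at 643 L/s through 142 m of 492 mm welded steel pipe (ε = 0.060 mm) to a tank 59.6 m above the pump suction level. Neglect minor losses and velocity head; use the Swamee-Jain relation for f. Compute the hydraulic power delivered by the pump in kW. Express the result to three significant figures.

V = 4Q/(πD²) = 3.382 m/s; Re = 1.05×10^6; ε/D = 1.22×10^-4; f = 0.01377
h_f = f(L/D)V²/2g = 2.318 m
Total head H = z + h_f = 59.6 + 2.318 = 61.92 m
P_hyd = ρgQH = 788.0·9.81·0.643·61.92 = 307.8 kW

P_hyd ≈ 308 kW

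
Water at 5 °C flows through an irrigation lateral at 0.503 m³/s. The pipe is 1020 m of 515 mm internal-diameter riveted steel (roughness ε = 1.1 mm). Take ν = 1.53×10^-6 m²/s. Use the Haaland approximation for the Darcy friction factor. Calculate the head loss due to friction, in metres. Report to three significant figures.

V = 4Q/(πD²) = 4·0.503/(π·0.515²) = 2.415 m/s
Re = VD/ν = 2.415·0.515/1.53×10^-6 = 8.13×10^5 → turbulent
ε/D = 1.1/515 = 0.00214
Haaland: f = 0.02407
h_f = f(L/D)V²/(2g) = 0.02407·(1020/0.515)·2.415²/(2·9.81) = 14.17 m

h_f ≈ 14.2 m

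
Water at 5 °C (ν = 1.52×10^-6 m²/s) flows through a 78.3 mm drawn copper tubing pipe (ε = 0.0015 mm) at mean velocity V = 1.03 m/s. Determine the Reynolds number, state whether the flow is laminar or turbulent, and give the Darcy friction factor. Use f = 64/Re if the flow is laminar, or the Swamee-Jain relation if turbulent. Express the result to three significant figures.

Re ≈ 5.31×10^4; turbulent; f ≈ 0.0206

Re = VD/ν = 1.030·0.0783/1.52×10^-6 = 5.31×10^4
Re > 4000 → turbulent; ε/D = 1.92×10^-5
Swamee-Jain: f = 0.02057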